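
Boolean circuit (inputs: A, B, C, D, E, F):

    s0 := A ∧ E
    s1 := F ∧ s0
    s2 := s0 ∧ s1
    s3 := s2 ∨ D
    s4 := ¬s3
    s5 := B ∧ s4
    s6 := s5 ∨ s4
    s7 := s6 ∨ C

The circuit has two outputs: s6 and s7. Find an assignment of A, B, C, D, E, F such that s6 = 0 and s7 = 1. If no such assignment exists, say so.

Check with A=1 B=0 C=1 D=1 E=0 F=0:
s0 = A ∧ E = 1 ∧ 0 = 0
s1 = F ∧ s0 = 0 ∧ 0 = 0
s2 = s0 ∧ s1 = 0 ∧ 0 = 0
s3 = s2 ∨ D = 0 ∨ 1 = 1
s4 = ¬s3 = ¬1 = 0
s5 = B ∧ s4 = 0 ∧ 0 = 0
s6 = s5 ∨ s4 = 0 ∨ 0 = 0
s7 = s6 ∨ C = 0 ∨ 1 = 1
So s6 = 0 and s7 = 1.

A=1 B=0 C=1 D=1 E=0 F=0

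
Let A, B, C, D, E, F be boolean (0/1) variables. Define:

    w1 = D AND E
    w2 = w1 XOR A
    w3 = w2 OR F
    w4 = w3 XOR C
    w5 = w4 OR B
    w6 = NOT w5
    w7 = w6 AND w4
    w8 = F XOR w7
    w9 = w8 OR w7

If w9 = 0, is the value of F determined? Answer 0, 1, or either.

0

w9 = w8 OR w7 must be 0, so both w8 = 0 and w7 = 0.
w8 = F XOR w7 must be 0, so F and w7 are equal.
w7 = w6 AND w4 must be 0, so at least one of w6, w4 is 0.
Every assignment with w9 = 0 has F = 0; there are 32 such assignment(s).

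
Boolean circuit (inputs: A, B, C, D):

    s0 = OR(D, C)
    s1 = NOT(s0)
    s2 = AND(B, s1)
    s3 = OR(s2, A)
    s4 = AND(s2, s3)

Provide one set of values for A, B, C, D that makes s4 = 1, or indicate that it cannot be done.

s4 = AND(s2, s3) must be 1, so both s2 = 1 and s3 = 1.
s2 = AND(B, s1) must be 1, so both B = 1 and s1 = 1.
Check with A=1, B=1, C=0, D=0:
s0 = OR(D, C) = OR(0, 0) = 0
s1 = NOT(s0) = NOT 0 = 1
s2 = AND(B, s1) = AND(1, 1) = 1
s3 = OR(s2, A) = OR(1, 1) = 1
s4 = AND(s2, s3) = AND(1, 1) = 1
So s4 = 1 as required.

A=1, B=1, C=0, D=0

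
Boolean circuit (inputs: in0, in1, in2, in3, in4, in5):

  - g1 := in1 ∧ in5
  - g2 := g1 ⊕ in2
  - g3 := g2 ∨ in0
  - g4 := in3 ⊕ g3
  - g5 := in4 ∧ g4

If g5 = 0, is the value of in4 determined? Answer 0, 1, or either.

Both values of in4 occur among assignments with g5 = 0:
  in4=0: in0=0, in1=0, in2=0, in3=0, in4=0, in5=0
  in4=1: in0=0, in1=0, in2=0, in3=0, in4=1, in5=0

either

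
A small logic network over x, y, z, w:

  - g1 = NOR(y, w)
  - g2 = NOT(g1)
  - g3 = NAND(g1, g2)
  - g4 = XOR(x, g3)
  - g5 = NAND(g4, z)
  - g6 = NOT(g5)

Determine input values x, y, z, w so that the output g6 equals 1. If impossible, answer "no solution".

Check with x=0, y=0, z=1, w=1:
g1 = NOR(y, w) = NOR(0, 1) = 0
g2 = NOT(g1) = NOT 0 = 1
g3 = NAND(g1, g2) = NAND(0, 1) = 1
g4 = XOR(x, g3) = XOR(0, 1) = 1
g5 = NAND(g4, z) = NAND(1, 1) = 0
g6 = NOT(g5) = NOT 0 = 1
So g6 = 1 as required.

x=0, y=0, z=1, w=1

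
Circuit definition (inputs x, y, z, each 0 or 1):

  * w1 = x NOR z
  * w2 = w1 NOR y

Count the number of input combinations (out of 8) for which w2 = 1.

3

w2 = w1 NOR y must be 1, so both w1 = 0 and y = 0.
Satisfying assignments:
  x=0, y=0, z=1
  x=1, y=0, z=0
  x=1, y=0, z=1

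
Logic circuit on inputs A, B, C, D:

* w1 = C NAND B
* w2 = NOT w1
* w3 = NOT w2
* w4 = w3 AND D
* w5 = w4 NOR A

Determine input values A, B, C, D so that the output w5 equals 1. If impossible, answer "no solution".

A=0, B=1, C=1, D=1

w5 = w4 NOR A must be 1, so both w4 = 0 and A = 0.
w4 = w3 AND D must be 0, so at least one of w3, D is 0.
Check with A=0, B=1, C=1, D=1:
w1 = C NAND B = 1 NAND 1 = 0
w2 = NOT w1 = NOT 0 = 1
w3 = NOT w2 = NOT 1 = 0
w4 = w3 AND D = 0 AND 1 = 0
w5 = w4 NOR A = 0 NOR 0 = 1
So w5 = 1 as required.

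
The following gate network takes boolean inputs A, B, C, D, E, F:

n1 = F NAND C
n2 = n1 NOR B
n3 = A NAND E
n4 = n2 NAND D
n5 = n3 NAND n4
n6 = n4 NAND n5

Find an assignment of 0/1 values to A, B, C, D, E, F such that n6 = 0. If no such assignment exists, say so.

A=1 B=1 C=0 D=0 E=1 F=1

Check with A=1 B=1 C=0 D=0 E=1 F=1:
n1 = F NAND C = 1 NAND 0 = 1
n2 = n1 NOR B = 1 NOR 1 = 0
n3 = A NAND E = 1 NAND 1 = 0
n4 = n2 NAND D = 0 NAND 0 = 1
n5 = n3 NAND n4 = 0 NAND 1 = 1
n6 = n4 NAND n5 = 1 NAND 1 = 0
So n6 = 0 as required.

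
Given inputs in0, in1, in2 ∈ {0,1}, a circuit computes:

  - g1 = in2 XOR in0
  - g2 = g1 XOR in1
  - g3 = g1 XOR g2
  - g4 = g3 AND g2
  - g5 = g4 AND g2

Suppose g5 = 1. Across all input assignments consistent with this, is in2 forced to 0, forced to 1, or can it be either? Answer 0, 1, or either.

either

Both values of in2 occur among assignments with g5 = 1:
  in2=0: in0=0, in1=1, in2=0
  in2=1: in0=1, in1=1, in2=1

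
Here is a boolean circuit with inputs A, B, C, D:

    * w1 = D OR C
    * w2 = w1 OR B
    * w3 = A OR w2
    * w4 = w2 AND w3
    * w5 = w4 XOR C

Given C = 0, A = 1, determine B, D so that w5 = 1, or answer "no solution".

B=0, D=1

Check with C = 0, A = 1 and B=0, D=1:
w1 = D OR C = 1 OR 0 = 1
w2 = w1 OR B = 1 OR 0 = 1
w3 = A OR w2 = 1 OR 1 = 1
w4 = w2 AND w3 = 1 AND 1 = 1
w5 = w4 XOR C = 1 XOR 0 = 1
So w5 = 1.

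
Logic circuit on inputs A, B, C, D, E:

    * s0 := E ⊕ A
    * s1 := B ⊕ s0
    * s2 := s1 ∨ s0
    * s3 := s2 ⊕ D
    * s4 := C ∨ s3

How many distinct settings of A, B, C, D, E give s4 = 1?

24

s4 = C ∨ s3 must be 1, so at least one of C, s3 is 1.
Enumerating the 32 input combinations, 24 give s4 = 1 and 8 give s4 = 0.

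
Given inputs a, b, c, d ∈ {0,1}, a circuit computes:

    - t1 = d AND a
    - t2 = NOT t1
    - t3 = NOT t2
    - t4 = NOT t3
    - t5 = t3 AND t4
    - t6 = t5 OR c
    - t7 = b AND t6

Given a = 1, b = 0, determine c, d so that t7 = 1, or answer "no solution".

no solution exists

With a = 1, b = 0 fixed, none of the 4 settings of c, d give t7 = 1.
For example, with c=1, d=1:
t1 = d AND a = 1 AND 1 = 1
t2 = NOT t1 = NOT 1 = 0
t3 = NOT t2 = NOT 0 = 1
t4 = NOT t3 = NOT 1 = 0
t5 = t3 AND t4 = 1 AND 0 = 0
t6 = t5 OR c = 0 OR 1 = 1
t7 = b AND t6 = 0 AND 1 = 0
giving t7 = 0 ≠ 1.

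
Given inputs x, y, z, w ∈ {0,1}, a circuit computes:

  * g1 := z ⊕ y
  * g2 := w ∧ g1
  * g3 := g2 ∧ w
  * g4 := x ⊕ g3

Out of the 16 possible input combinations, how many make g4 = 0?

g4 = x ⊕ g3 must be 0, so x and g3 are equal.
Enumerating the 16 input combinations, 8 give g4 = 0 and 8 give g4 = 1.

8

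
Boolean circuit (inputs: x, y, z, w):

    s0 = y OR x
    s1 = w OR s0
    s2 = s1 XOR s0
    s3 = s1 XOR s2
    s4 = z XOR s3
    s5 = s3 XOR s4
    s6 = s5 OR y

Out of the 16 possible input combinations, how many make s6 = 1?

s6 = s5 OR y must be 1, so at least one of s5, y is 1.
Enumerating the 16 input combinations, 12 give s6 = 1 and 4 give s6 = 0.

12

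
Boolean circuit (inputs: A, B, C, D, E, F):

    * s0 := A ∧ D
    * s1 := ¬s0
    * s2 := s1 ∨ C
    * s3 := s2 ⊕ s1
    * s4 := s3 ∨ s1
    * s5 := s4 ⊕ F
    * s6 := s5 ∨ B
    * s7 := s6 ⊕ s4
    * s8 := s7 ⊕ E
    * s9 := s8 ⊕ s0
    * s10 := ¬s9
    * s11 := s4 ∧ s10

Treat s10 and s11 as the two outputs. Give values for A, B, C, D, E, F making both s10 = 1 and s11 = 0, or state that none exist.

Check with A=1, B=0, C=0, D=1, E=0, F=1:
s0 = A ∧ D = 1 ∧ 1 = 1
s1 = ¬s0 = ¬1 = 0
s2 = s1 ∨ C = 0 ∨ 0 = 0
s3 = s2 ⊕ s1 = 0 ⊕ 0 = 0
s4 = s3 ∨ s1 = 0 ∨ 0 = 0
s5 = s4 ⊕ F = 0 ⊕ 1 = 1
s6 = s5 ∨ B = 1 ∨ 0 = 1
s7 = s6 ⊕ s4 = 1 ⊕ 0 = 1
s8 = s7 ⊕ E = 1 ⊕ 0 = 1
s9 = s8 ⊕ s0 = 1 ⊕ 1 = 0
s10 = ¬s9 = ¬0 = 1
s11 = s4 ∧ s10 = 0 ∧ 1 = 0
So s10 = 1 and s11 = 0.

A=1, B=0, C=0, D=1, E=0, F=1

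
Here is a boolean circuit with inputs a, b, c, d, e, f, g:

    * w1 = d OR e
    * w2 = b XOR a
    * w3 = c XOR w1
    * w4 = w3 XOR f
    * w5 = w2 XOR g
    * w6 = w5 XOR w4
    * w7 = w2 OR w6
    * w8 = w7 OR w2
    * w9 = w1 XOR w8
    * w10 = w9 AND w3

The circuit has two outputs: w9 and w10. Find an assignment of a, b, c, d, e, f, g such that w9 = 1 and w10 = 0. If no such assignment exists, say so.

a=0 b=0 c=1 d=1 e=0 f=1 g=1

Check with a=0 b=0 c=1 d=1 e=0 f=1 g=1:
w1 = d OR e = 1 OR 0 = 1
w2 = b XOR a = 0 XOR 0 = 0
w3 = c XOR w1 = 1 XOR 1 = 0
w4 = w3 XOR f = 0 XOR 1 = 1
w5 = w2 XOR g = 0 XOR 1 = 1
w6 = w5 XOR w4 = 1 XOR 1 = 0
w7 = w2 OR w6 = 0 OR 0 = 0
w8 = w7 OR w2 = 0 OR 0 = 0
w9 = w1 XOR w8 = 1 XOR 0 = 1
w10 = w9 AND w3 = 1 AND 0 = 0
So w9 = 1 and w10 = 0.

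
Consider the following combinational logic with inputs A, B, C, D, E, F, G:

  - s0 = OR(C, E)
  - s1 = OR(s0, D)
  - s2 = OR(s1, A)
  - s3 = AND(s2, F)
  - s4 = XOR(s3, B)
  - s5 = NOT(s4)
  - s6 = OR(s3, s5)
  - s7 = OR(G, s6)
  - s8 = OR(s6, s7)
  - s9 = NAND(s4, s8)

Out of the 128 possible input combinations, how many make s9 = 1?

s9 = NAND(s4, s8) must be 1, so at least one of s4, s8 is 0.
Enumerating the 128 input combinations, 81 give s9 = 1 and 47 give s9 = 0.

81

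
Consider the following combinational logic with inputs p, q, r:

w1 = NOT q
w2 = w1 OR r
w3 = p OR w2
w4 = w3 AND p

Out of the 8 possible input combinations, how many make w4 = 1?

4

w4 = w3 AND p must be 1, so both w3 = 1 and p = 1.
Satisfying assignments:
  p=1, q=0, r=0
  p=1, q=0, r=1
  p=1, q=1, r=0
  p=1, q=1, r=1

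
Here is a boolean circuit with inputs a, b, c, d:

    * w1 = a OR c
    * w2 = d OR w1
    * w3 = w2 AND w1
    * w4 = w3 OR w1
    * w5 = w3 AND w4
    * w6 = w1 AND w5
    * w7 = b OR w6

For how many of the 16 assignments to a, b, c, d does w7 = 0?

2

w7 = b OR w6 must be 0, so both b = 0 and w6 = 0.
w6 = w1 AND w5 must be 0, so at least one of w1, w5 is 0.
Satisfying assignments:
  a=0, b=0, c=0, d=0
  a=0, b=0, c=0, d=1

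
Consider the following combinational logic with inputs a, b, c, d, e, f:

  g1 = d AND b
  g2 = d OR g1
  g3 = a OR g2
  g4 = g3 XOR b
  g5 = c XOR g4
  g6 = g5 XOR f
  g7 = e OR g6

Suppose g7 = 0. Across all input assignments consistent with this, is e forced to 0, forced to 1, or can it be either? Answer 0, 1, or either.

g7 = e OR g6 must be 0, so both e = 0 and g6 = 0.
g6 = g5 XOR f must be 0, so g5 and f are equal.
Every assignment with g7 = 0 has e = 0; there are 16 such assignment(s).

0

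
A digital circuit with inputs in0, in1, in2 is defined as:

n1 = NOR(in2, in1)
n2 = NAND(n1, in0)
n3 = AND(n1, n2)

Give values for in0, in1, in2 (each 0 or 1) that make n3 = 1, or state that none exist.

Check with in0=0 in1=0 in2=0:
n1 = NOR(in2, in1) = NOR(0, 0) = 1
n2 = NAND(n1, in0) = NAND(1, 0) = 1
n3 = AND(n1, n2) = AND(1, 1) = 1
So n3 = 1 as required.

in0=0 in1=0 in2=0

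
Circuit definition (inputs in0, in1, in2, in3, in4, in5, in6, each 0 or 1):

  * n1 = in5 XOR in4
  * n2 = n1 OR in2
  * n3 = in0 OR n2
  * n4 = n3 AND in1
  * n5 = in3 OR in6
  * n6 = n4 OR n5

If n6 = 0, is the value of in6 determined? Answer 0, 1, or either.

n6 = n4 OR n5 must be 0, so both n4 = 0 and n5 = 0.
n4 = n3 AND in1 must be 0, so at least one of n3, in1 is 0.
n5 = in3 OR in6 must be 0, so both in3 = 0 and in6 = 0.
Every assignment with n6 = 0 has in6 = 0; there are 18 such assignment(s).

0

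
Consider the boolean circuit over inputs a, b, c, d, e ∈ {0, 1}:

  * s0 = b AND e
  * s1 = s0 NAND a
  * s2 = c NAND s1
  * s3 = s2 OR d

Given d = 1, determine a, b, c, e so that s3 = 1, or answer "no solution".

Check with d = 1 and a=1, b=1, c=1, e=0:
s0 = b AND e = 1 AND 0 = 0
s1 = s0 NAND a = 0 NAND 1 = 1
s2 = c NAND s1 = 1 NAND 1 = 0
s3 = s2 OR d = 0 OR 1 = 1
So s3 = 1.

a=1, b=1, c=1, e=0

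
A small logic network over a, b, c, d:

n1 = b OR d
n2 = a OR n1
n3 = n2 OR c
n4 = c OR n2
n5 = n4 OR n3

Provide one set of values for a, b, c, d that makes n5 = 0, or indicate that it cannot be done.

a=0, b=0, c=0, d=0

n5 = n4 OR n3 must be 0, so both n4 = 0 and n3 = 0.
n4 = c OR n2 must be 0, so both c = 0 and n2 = 0.
Check with a=0, b=0, c=0, d=0:
n1 = b OR d = 0 OR 0 = 0
n2 = a OR n1 = 0 OR 0 = 0
n3 = n2 OR c = 0 OR 0 = 0
n4 = c OR n2 = 0 OR 0 = 0
n5 = n4 OR n3 = 0 OR 0 = 0
So n5 = 0 as required.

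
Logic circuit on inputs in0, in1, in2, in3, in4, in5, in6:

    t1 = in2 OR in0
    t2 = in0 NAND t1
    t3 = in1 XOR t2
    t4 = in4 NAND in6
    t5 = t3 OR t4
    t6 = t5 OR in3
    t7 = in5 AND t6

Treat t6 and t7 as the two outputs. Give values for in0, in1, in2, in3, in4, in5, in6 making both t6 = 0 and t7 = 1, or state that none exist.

no solution exists

Across all 128 input combinations, none give both t6 = 0 and t7 = 1.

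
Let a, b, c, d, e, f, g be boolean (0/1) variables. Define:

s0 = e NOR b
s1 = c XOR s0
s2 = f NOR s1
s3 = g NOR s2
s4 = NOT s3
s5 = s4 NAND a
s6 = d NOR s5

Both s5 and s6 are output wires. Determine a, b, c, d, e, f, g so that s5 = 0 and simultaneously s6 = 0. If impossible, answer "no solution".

a=1, b=1, c=0, d=1, e=0, f=1, g=1

Check with a=1, b=1, c=0, d=1, e=0, f=1, g=1:
s0 = e NOR b = 0 NOR 1 = 0
s1 = c XOR s0 = 0 XOR 0 = 0
s2 = f NOR s1 = 1 NOR 0 = 0
s3 = g NOR s2 = 1 NOR 0 = 0
s4 = NOT s3 = NOT 0 = 1
s5 = s4 NAND a = 1 NAND 1 = 0
s6 = d NOR s5 = 1 NOR 0 = 0
So s5 = 0 and s6 = 0.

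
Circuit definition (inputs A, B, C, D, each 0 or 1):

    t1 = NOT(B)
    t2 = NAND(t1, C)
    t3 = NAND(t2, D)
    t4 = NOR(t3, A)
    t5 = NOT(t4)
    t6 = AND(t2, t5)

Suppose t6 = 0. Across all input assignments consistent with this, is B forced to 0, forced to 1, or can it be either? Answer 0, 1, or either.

Both values of B occur among assignments with t6 = 0:
  B=0: A=0, B=0, C=0, D=1
  B=1: A=0, B=1, C=0, D=1

either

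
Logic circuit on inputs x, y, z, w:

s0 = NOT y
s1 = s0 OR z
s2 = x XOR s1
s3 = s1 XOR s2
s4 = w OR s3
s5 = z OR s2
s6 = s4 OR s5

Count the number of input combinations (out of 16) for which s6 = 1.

s6 = s4 OR s5 must be 1, so at least one of s4, s5 is 1.
Enumerating the 16 input combinations, 15 give s6 = 1 and 1 give s6 = 0.

15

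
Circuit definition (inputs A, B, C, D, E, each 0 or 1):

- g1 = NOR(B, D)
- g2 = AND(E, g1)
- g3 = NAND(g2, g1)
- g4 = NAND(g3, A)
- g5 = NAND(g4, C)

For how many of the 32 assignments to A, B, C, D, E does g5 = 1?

23

g5 = NAND(g4, C) must be 1, so at least one of g4, C is 0.
Enumerating the 32 input combinations, 23 give g5 = 1 and 9 give g5 = 0.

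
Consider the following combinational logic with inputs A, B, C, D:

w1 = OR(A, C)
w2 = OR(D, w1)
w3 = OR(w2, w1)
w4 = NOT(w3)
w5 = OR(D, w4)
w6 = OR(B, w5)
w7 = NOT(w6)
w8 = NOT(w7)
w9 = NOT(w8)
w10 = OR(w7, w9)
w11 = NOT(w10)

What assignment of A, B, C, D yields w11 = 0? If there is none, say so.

A=1, B=0, C=1, D=0

w11 = NOT(w10) must be 0, so w10 = 1.
w10 = OR(w7, w9) must be 1, so at least one of w7, w9 is 1.
Check with A=1, B=0, C=1, D=0:
w1 = OR(A, C) = OR(1, 1) = 1
w2 = OR(D, w1) = OR(0, 1) = 1
w3 = OR(w2, w1) = OR(1, 1) = 1
w4 = NOT(w3) = NOT 1 = 0
w5 = OR(D, w4) = OR(0, 0) = 0
w6 = OR(B, w5) = OR(0, 0) = 0
w7 = NOT(w6) = NOT 0 = 1
w8 = NOT(w7) = NOT 1 = 0
w9 = NOT(w8) = NOT 0 = 1
w10 = OR(w7, w9) = OR(1, 1) = 1
w11 = NOT(w10) = NOT 1 = 0
So w11 = 0 as required.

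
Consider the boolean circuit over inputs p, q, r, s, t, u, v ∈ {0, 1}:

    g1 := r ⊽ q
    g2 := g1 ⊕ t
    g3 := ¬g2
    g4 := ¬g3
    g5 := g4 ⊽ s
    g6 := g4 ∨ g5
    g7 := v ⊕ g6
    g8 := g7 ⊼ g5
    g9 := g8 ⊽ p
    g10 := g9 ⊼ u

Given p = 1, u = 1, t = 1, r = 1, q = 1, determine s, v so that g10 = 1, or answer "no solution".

s=1, v=0

g10 = g9 ⊼ u must be 1, so at least one of g9, u is 0.
Check with p = 1, u = 1, t = 1, r = 1, q = 1 and s=1, v=0:
g1 = r ⊽ q = 1 ⊽ 1 = 0
g2 = g1 ⊕ t = 0 ⊕ 1 = 1
g3 = ¬g2 = ¬1 = 0
g4 = ¬g3 = ¬0 = 1
g5 = g4 ⊽ s = 1 ⊽ 1 = 0
g6 = g4 ∨ g5 = 1 ∨ 0 = 1
g7 = v ⊕ g6 = 0 ⊕ 1 = 1
g8 = g7 ⊼ g5 = 1 ⊼ 0 = 1
g9 = g8 ⊽ p = 1 ⊽ 1 = 0
g10 = g9 ⊼ u = 0 ⊼ 1 = 1
So g10 = 1.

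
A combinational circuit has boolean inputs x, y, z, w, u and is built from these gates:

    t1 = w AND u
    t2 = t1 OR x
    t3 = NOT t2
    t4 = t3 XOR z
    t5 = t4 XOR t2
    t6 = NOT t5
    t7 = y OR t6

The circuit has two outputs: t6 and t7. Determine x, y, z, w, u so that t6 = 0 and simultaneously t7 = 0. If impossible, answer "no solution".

Check with x=1 y=0 z=0 w=1 u=0:
t1 = w AND u = 1 AND 0 = 0
t2 = t1 OR x = 0 OR 1 = 1
t3 = NOT t2 = NOT 1 = 0
t4 = t3 XOR z = 0 XOR 0 = 0
t5 = t4 XOR t2 = 0 XOR 1 = 1
t6 = NOT t5 = NOT 1 = 0
t7 = y OR t6 = 0 OR 0 = 0
So t6 = 0 and t7 = 0.

x=1 y=0 z=0 w=1 u=0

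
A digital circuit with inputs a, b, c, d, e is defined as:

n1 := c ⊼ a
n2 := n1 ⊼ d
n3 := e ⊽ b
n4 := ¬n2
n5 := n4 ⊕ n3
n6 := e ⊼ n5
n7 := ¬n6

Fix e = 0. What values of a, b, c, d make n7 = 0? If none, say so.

Check with e = 0 and a=0, b=1, c=1, d=0:
n1 = c ⊼ a = 1 ⊼ 0 = 1
n2 = n1 ⊼ d = 1 ⊼ 0 = 1
n3 = e ⊽ b = 0 ⊽ 1 = 0
n4 = ¬n2 = ¬1 = 0
n5 = n4 ⊕ n3 = 0 ⊕ 0 = 0
n6 = e ⊼ n5 = 0 ⊼ 0 = 1
n7 = ¬n6 = ¬1 = 0
So n7 = 0.

a=0 b=1 c=1 d=0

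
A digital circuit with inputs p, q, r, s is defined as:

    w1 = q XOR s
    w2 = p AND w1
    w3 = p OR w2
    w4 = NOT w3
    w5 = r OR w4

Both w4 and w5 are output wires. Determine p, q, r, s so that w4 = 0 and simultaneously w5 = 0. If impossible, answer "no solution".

p=1, q=1, r=0, s=1

Check with p=1, q=1, r=0, s=1:
w1 = q XOR s = 1 XOR 1 = 0
w2 = p AND w1 = 1 AND 0 = 0
w3 = p OR w2 = 1 OR 0 = 1
w4 = NOT w3 = NOT 1 = 0
w5 = r OR w4 = 0 OR 0 = 0
So w4 = 0 and w5 = 0.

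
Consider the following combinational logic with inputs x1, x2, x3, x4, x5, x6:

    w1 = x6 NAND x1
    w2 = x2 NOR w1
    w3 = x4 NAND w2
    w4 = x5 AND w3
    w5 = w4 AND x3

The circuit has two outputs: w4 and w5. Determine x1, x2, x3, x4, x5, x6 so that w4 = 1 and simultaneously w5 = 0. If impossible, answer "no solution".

Check with x1=1, x2=1, x3=0, x4=1, x5=1, x6=0:
w1 = x6 NAND x1 = 0 NAND 1 = 1
w2 = x2 NOR w1 = 1 NOR 1 = 0
w3 = x4 NAND w2 = 1 NAND 0 = 1
w4 = x5 AND w3 = 1 AND 1 = 1
w5 = w4 AND x3 = 1 AND 0 = 0
So w4 = 1 and w5 = 0.

x1=1, x2=1, x3=0, x4=1, x5=1, x6=0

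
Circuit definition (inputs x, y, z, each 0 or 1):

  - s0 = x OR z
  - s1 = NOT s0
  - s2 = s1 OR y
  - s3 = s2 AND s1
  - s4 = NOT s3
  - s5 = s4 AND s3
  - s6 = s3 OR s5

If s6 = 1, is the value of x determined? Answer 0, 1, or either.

0

s6 = s3 OR s5 must be 1, so at least one of s3, s5 is 1.
Every assignment with s6 = 1 has x = 0; there are 2 such assignment(s).
  x=0, y=0, z=0
  x=0, y=1, z=0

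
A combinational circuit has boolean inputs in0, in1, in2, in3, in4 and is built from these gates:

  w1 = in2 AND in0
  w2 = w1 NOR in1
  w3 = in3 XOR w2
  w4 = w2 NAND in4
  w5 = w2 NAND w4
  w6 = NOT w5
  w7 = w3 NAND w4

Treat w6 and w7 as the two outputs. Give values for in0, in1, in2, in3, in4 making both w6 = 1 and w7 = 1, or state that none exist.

Check with in0=0 in1=0 in2=1 in3=1 in4=0:
w1 = in2 AND in0 = 1 AND 0 = 0
w2 = w1 NOR in1 = 0 NOR 0 = 1
w3 = in3 XOR w2 = 1 XOR 1 = 0
w4 = w2 NAND in4 = 1 NAND 0 = 1
w5 = w2 NAND w4 = 1 NAND 1 = 0
w6 = NOT w5 = NOT 0 = 1
w7 = w3 NAND w4 = 0 NAND 1 = 1
So w6 = 1 and w7 = 1.

in0=0 in1=0 in2=1 in3=1 in4=0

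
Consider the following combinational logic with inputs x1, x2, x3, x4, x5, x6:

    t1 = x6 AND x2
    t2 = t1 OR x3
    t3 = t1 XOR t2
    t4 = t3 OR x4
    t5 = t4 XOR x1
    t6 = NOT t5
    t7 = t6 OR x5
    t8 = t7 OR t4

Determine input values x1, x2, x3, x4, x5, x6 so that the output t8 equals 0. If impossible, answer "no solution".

t8 = t7 OR t4 must be 0, so both t7 = 0 and t4 = 0.
Check with x1=1, x2=1, x3=0, x4=0, x5=0, x6=0:
t1 = x6 AND x2 = 0 AND 1 = 0
t2 = t1 OR x3 = 0 OR 0 = 0
t3 = t1 XOR t2 = 0 XOR 0 = 0
t4 = t3 OR x4 = 0 OR 0 = 0
t5 = t4 XOR x1 = 0 XOR 1 = 1
t6 = NOT t5 = NOT 1 = 0
t7 = t6 OR x5 = 0 OR 0 = 0
t8 = t7 OR t4 = 0 OR 0 = 0
So t8 = 0 as required.

x1=1, x2=1, x3=0, x4=0, x5=0, x6=0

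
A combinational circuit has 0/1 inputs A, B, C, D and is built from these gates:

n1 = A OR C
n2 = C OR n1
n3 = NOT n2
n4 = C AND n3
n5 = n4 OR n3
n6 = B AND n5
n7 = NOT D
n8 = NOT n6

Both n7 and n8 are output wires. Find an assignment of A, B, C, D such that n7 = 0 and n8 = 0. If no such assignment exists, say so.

Check with A=0, B=1, C=0, D=1:
n1 = A OR C = 0 OR 0 = 0
n2 = C OR n1 = 0 OR 0 = 0
n3 = NOT n2 = NOT 0 = 1
n4 = C AND n3 = 0 AND 1 = 0
n5 = n4 OR n3 = 0 OR 1 = 1
n6 = B AND n5 = 1 AND 1 = 1
n7 = NOT D = NOT 1 = 0
n8 = NOT n6 = NOT 1 = 0
So n7 = 0 and n8 = 0.

A=0, B=1, C=0, D=1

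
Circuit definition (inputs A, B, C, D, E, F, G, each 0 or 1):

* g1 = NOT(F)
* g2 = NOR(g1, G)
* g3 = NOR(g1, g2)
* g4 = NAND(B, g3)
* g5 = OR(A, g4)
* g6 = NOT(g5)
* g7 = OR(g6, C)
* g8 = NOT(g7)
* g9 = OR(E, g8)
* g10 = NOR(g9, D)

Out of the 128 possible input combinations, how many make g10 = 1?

17

g10 = NOR(g9, D) must be 1, so both g9 = 0 and D = 0.
Enumerating the 128 input combinations, 17 give g10 = 1 and 111 give g10 = 0.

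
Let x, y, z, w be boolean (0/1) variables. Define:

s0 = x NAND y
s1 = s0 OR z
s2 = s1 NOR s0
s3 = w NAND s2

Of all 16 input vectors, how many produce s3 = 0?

1

s3 = w NAND s2 must be 0, so both w = 1 and s2 = 1.
s2 = s1 NOR s0 must be 1, so both s1 = 0 and s0 = 0.
Satisfying assignments:
  x=1, y=1, z=0, w=1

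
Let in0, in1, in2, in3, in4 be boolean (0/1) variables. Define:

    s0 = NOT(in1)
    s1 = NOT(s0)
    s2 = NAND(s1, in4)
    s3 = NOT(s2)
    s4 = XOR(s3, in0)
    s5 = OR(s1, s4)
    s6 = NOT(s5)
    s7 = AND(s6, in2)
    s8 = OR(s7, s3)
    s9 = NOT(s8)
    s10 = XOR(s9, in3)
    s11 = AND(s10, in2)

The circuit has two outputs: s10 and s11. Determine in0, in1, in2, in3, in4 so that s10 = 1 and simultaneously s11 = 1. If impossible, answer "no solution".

Check with in0=0, in1=1, in2=1, in3=1, in4=1:
s0 = NOT(in1) = NOT 1 = 0
s1 = NOT(s0) = NOT 0 = 1
s2 = NAND(s1, in4) = NAND(1, 1) = 0
s3 = NOT(s2) = NOT 0 = 1
s4 = XOR(s3, in0) = XOR(1, 0) = 1
s5 = OR(s1, s4) = OR(1, 1) = 1
s6 = NOT(s5) = NOT 1 = 0
s7 = AND(s6, in2) = AND(0, 1) = 0
s8 = OR(s7, s3) = OR(0, 1) = 1
s9 = NOT(s8) = NOT 1 = 0
s10 = XOR(s9, in3) = XOR(0, 1) = 1
s11 = AND(s10, in2) = AND(1, 1) = 1
So s10 = 1 and s11 = 1.

in0=0, in1=1, in2=1, in3=1, in4=1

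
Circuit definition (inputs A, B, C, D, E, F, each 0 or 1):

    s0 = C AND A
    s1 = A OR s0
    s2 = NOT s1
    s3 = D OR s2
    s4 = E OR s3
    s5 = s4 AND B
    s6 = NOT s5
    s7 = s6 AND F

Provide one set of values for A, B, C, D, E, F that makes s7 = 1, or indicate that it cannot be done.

A=0, B=0, C=1, D=0, E=1, F=1

s7 = s6 AND F must be 1, so both s6 = 1 and F = 1.
s6 = NOT s5 must be 1, so s5 = 0.
Check with A=0, B=0, C=1, D=0, E=1, F=1:
s0 = C AND A = 1 AND 0 = 0
s1 = A OR s0 = 0 OR 0 = 0
s2 = NOT s1 = NOT 0 = 1
s3 = D OR s2 = 0 OR 1 = 1
s4 = E OR s3 = 1 OR 1 = 1
s5 = s4 AND B = 1 AND 0 = 0
s6 = NOT s5 = NOT 0 = 1
s7 = s6 AND F = 1 AND 1 = 1
So s7 = 1 as required.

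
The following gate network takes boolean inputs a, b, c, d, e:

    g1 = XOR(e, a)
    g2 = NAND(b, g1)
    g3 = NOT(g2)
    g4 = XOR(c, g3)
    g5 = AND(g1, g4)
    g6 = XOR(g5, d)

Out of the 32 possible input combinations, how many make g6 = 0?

g6 = XOR(g5, d) must be 0, so g5 and d are equal.
Enumerating the 32 input combinations, 16 give g6 = 0 and 16 give g6 = 1.

16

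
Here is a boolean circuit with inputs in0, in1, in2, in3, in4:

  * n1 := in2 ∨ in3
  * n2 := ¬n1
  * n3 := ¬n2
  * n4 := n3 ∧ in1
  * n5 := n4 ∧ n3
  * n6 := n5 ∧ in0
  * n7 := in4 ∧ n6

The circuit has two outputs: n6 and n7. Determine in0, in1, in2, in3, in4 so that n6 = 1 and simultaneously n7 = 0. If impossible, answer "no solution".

Check with in0=1, in1=1, in2=0, in3=1, in4=0:
n1 = in2 ∨ in3 = 0 ∨ 1 = 1
n2 = ¬n1 = ¬1 = 0
n3 = ¬n2 = ¬0 = 1
n4 = n3 ∧ in1 = 1 ∧ 1 = 1
n5 = n4 ∧ n3 = 1 ∧ 1 = 1
n6 = n5 ∧ in0 = 1 ∧ 1 = 1
n7 = in4 ∧ n6 = 0 ∧ 1 = 0
So n6 = 1 and n7 = 0.

in0=1, in1=1, in2=0, in3=1, in4=0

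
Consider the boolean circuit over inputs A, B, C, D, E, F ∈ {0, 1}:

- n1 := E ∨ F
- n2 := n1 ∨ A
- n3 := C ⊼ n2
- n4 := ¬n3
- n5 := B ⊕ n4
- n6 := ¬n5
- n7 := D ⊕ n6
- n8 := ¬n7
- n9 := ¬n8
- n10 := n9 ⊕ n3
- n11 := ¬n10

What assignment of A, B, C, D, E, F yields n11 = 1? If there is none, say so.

n11 = ¬n10 must be 1, so n10 = 0.
n10 = n9 ⊕ n3 must be 0, so n9 and n3 are equal.
Check with A=0, B=0, C=0, D=0, E=0, F=1:
n1 = E ∨ F = 0 ∨ 1 = 1
n2 = n1 ∨ A = 1 ∨ 0 = 1
n3 = C ⊼ n2 = 0 ⊼ 1 = 1
n4 = ¬n3 = ¬1 = 0
n5 = B ⊕ n4 = 0 ⊕ 0 = 0
n6 = ¬n5 = ¬0 = 1
n7 = D ⊕ n6 = 0 ⊕ 1 = 1
n8 = ¬n7 = ¬1 = 0
n9 = ¬n8 = ¬0 = 1
n10 = n9 ⊕ n3 = 1 ⊕ 1 = 0
n11 = ¬n10 = ¬0 = 1
So n11 = 1 as required.

A=0, B=0, C=0, D=0, E=0, F=1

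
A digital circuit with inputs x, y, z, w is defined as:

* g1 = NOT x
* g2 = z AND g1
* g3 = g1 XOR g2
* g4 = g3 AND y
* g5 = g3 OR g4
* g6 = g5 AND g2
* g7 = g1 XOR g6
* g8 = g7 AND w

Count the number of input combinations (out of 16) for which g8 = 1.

4

g8 = g7 AND w must be 1, so both g7 = 1 and w = 1.
g7 = g1 XOR g6 must be 1, so g1 and g6 differ.
Enumerating the 16 input combinations, 4 give g8 = 1 and 12 give g8 = 0.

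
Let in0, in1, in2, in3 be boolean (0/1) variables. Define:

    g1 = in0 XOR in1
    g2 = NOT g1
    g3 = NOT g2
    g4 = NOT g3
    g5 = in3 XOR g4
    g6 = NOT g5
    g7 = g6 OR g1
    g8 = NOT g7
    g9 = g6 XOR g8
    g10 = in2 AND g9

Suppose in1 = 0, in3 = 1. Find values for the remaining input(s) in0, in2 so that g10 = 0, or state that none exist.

in0=1, in2=1

Check with in1 = 0, in3 = 1 and in0=1, in2=1:
g1 = in0 XOR in1 = 1 XOR 0 = 1
g2 = NOT g1 = NOT 1 = 0
g3 = NOT g2 = NOT 0 = 1
g4 = NOT g3 = NOT 1 = 0
g5 = in3 XOR g4 = 1 XOR 0 = 1
g6 = NOT g5 = NOT 1 = 0
g7 = g6 OR g1 = 0 OR 1 = 1
g8 = NOT g7 = NOT 1 = 0
g9 = g6 XOR g8 = 0 XOR 0 = 0
g10 = in2 AND g9 = 1 AND 0 = 0
So g10 = 0.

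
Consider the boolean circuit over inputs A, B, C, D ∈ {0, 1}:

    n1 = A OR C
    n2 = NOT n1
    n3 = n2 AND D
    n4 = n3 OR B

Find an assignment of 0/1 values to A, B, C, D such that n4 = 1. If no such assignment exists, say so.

Check with A=0 B=1 C=0 D=1:
n1 = A OR C = 0 OR 0 = 0
n2 = NOT n1 = NOT 0 = 1
n3 = n2 AND D = 1 AND 1 = 1
n4 = n3 OR B = 1 OR 1 = 1
So n4 = 1 as required.

A=0 B=1 C=0 D=1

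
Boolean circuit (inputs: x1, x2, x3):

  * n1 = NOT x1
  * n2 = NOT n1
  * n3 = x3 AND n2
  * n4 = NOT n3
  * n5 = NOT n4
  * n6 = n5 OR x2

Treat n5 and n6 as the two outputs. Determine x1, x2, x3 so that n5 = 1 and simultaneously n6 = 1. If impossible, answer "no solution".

x1=1 x2=1 x3=1

Check with x1=1 x2=1 x3=1:
n1 = NOT x1 = NOT 1 = 0
n2 = NOT n1 = NOT 0 = 1
n3 = x3 AND n2 = 1 AND 1 = 1
n4 = NOT n3 = NOT 1 = 0
n5 = NOT n4 = NOT 0 = 1
n6 = n5 OR x2 = 1 OR 1 = 1
So n5 = 1 and n6 = 1.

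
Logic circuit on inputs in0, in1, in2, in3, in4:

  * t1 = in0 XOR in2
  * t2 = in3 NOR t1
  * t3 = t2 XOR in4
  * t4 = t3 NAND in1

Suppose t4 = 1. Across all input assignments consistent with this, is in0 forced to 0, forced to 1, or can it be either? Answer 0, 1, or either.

Both values of in0 occur among assignments with t4 = 1:
  in0=0: in0=0, in1=0, in2=0, in3=0, in4=0
  in0=1: in0=1, in1=0, in2=0, in3=0, in4=0

either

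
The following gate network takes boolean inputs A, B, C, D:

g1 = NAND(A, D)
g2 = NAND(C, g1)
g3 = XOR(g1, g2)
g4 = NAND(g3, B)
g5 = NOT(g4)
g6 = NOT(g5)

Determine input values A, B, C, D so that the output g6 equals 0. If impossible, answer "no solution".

g6 = NOT(g5) must be 0, so g5 = 1.
g5 = NOT(g4) must be 1, so g4 = 0.
Check with A=1, B=1, C=0, D=1:
g1 = NAND(A, D) = NAND(1, 1) = 0
g2 = NAND(C, g1) = NAND(0, 0) = 1
g3 = XOR(g1, g2) = XOR(0, 1) = 1
g4 = NAND(g3, B) = NAND(1, 1) = 0
g5 = NOT(g4) = NOT 0 = 1
g6 = NOT(g5) = NOT 1 = 0
So g6 = 0 as required.

A=1, B=1, C=0, D=1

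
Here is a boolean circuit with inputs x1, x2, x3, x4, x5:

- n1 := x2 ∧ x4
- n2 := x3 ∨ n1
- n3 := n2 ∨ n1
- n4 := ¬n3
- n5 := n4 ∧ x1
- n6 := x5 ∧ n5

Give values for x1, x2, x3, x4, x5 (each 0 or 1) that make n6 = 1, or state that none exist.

n6 = x5 ∧ n5 must be 1, so both x5 = 1 and n5 = 1.
n5 = n4 ∧ x1 must be 1, so both n4 = 1 and x1 = 1.
Check with x1=1, x2=1, x3=0, x4=0, x5=1:
n1 = x2 ∧ x4 = 1 ∧ 0 = 0
n2 = x3 ∨ n1 = 0 ∨ 0 = 0
n3 = n2 ∨ n1 = 0 ∨ 0 = 0
n4 = ¬n3 = ¬0 = 1
n5 = n4 ∧ x1 = 1 ∧ 1 = 1
n6 = x5 ∧ n5 = 1 ∧ 1 = 1
So n6 = 1 as required.

x1=1, x2=1, x3=0, x4=0, x5=1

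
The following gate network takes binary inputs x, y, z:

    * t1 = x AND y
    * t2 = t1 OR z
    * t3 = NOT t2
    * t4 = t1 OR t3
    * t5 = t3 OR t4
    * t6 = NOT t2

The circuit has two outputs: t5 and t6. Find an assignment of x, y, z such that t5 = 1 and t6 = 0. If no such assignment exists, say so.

Check with x=1, y=1, z=1:
t1 = x AND y = 1 AND 1 = 1
t2 = t1 OR z = 1 OR 1 = 1
t3 = NOT t2 = NOT 1 = 0
t4 = t1 OR t3 = 1 OR 0 = 1
t5 = t3 OR t4 = 0 OR 1 = 1
t6 = NOT t2 = NOT 1 = 0
So t5 = 1 and t6 = 0.

x=1, y=1, z=1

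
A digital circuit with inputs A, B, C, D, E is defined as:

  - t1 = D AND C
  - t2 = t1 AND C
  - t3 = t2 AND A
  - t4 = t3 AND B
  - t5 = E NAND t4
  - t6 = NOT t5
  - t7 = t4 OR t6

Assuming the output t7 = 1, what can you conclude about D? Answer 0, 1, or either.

1

t7 = t4 OR t6 must be 1, so at least one of t4, t6 is 1.
Every assignment with t7 = 1 has D = 1; there are 2 such assignment(s).
  A=1, B=1, C=1, D=1, E=0
  A=1, B=1, C=1, D=1, E=1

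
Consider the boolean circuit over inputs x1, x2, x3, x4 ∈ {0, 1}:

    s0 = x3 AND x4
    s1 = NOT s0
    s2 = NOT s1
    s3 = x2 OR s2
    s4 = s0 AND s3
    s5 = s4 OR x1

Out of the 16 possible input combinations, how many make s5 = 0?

6

s5 = s4 OR x1 must be 0, so both s4 = 0 and x1 = 0.
s4 = s0 AND s3 must be 0, so at least one of s0, s3 is 0.
Satisfying assignments:
  x1=0, x2=0, x3=0, x4=0
  x1=0, x2=0, x3=0, x4=1
  x1=0, x2=0, x3=1, x4=0
  x1=0, x2=1, x3=0, x4=0
  x1=0, x2=1, x3=0, x4=1
  x1=0, x2=1, x3=1, x4=0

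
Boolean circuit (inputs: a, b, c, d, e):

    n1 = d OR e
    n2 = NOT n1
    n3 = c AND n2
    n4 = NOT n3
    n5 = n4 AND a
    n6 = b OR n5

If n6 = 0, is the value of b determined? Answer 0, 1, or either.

n6 = b OR n5 must be 0, so both b = 0 and n5 = 0.
n5 = n4 AND a must be 0, so at least one of n4, a is 0.
Every assignment with n6 = 0 has b = 0; there are 9 such assignment(s).

0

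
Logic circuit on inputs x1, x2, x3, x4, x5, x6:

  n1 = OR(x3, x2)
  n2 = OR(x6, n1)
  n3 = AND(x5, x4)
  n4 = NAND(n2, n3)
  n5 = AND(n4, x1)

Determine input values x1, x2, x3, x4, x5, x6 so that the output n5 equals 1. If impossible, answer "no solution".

Check with x1=1 x2=0 x3=1 x4=0 x5=0 x6=0:
n1 = OR(x3, x2) = OR(1, 0) = 1
n2 = OR(x6, n1) = OR(0, 1) = 1
n3 = AND(x5, x4) = AND(0, 0) = 0
n4 = NAND(n2, n3) = NAND(1, 0) = 1
n5 = AND(n4, x1) = AND(1, 1) = 1
So n5 = 1 as required.

x1=1 x2=0 x3=1 x4=0 x5=0 x6=0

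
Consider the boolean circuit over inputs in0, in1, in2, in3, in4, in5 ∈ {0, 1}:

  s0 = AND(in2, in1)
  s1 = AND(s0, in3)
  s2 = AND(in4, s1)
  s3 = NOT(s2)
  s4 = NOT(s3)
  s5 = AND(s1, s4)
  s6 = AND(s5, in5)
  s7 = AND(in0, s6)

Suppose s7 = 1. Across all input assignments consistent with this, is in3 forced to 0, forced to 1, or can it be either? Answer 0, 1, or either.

s7 = AND(in0, s6) must be 1, so both in0 = 1 and s6 = 1.
s6 = AND(s5, in5) must be 1, so both s5 = 1 and in5 = 1.
Every assignment with s7 = 1 has in3 = 1; there are 1 such assignment(s).
  in0=1, in1=1, in2=1, in3=1, in4=1, in5=1

1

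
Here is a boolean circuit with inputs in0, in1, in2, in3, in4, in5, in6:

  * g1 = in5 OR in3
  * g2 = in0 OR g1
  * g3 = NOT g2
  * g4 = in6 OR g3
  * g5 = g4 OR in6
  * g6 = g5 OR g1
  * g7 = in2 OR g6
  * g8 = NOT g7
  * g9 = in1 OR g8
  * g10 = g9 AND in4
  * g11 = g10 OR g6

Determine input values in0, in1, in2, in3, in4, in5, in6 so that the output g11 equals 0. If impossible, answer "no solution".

in0=1, in1=0, in2=1, in3=0, in4=0, in5=0, in6=0

g11 = g10 OR g6 must be 0, so both g10 = 0 and g6 = 0.
g10 = g9 AND in4 must be 0, so at least one of g9, in4 is 0.
Check with in0=1, in1=0, in2=1, in3=0, in4=0, in5=0, in6=0:
g1 = in5 OR in3 = 0 OR 0 = 0
g2 = in0 OR g1 = 1 OR 0 = 1
g3 = NOT g2 = NOT 1 = 0
g4 = in6 OR g3 = 0 OR 0 = 0
g5 = g4 OR in6 = 0 OR 0 = 0
g6 = g5 OR g1 = 0 OR 0 = 0
g7 = in2 OR g6 = 1 OR 0 = 1
g8 = NOT g7 = NOT 1 = 0
g9 = in1 OR g8 = 0 OR 0 = 0
g10 = g9 AND in4 = 0 AND 0 = 0
g11 = g10 OR g6 = 0 OR 0 = 0
So g11 = 0 as required.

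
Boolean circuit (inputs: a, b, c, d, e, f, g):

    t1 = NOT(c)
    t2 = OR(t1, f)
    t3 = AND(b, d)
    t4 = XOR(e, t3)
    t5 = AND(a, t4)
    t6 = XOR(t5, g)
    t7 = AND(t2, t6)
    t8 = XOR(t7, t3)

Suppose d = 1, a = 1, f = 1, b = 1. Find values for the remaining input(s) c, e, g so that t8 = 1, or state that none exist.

t8 = XOR(t7, t3) must be 1, so t7 and t3 differ.
Check with d = 1, a = 1, f = 1, b = 1 and c=1, e=0, g=1:
t1 = NOT(c) = NOT 1 = 0
t2 = OR(t1, f) = OR(0, 1) = 1
t3 = AND(b, d) = AND(1, 1) = 1
t4 = XOR(e, t3) = XOR(0, 1) = 1
t5 = AND(a, t4) = AND(1, 1) = 1
t6 = XOR(t5, g) = XOR(1, 1) = 0
t7 = AND(t2, t6) = AND(1, 0) = 0
t8 = XOR(t7, t3) = XOR(0, 1) = 1
So t8 = 1.

c=1, e=0, g=1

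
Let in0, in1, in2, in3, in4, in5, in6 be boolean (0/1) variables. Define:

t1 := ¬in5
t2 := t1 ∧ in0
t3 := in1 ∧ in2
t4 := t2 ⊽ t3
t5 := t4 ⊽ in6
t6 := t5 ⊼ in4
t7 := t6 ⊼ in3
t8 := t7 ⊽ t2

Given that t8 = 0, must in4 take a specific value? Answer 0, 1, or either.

Both values of in4 occur among assignments with t8 = 0:
  in4=0: in0=0, in1=0, in2=0, in3=0, in4=0, in5=0, in6=0
  in4=1: in0=0, in1=0, in2=0, in3=0, in4=1, in5=0, in6=0

either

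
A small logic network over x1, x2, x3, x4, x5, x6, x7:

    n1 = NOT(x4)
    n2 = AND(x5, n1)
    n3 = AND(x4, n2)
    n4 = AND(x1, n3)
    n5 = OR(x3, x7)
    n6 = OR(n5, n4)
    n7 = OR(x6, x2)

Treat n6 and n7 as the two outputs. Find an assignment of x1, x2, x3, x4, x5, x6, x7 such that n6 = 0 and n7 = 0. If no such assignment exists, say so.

x1=1, x2=0, x3=0, x4=1, x5=0, x6=0, x7=0

Check with x1=1, x2=0, x3=0, x4=1, x5=0, x6=0, x7=0:
n1 = NOT(x4) = NOT 1 = 0
n2 = AND(x5, n1) = AND(0, 0) = 0
n3 = AND(x4, n2) = AND(1, 0) = 0
n4 = AND(x1, n3) = AND(1, 0) = 0
n5 = OR(x3, x7) = OR(0, 0) = 0
n6 = OR(n5, n4) = OR(0, 0) = 0
n7 = OR(x6, x2) = OR(0, 0) = 0
So n6 = 0 and n7 = 0.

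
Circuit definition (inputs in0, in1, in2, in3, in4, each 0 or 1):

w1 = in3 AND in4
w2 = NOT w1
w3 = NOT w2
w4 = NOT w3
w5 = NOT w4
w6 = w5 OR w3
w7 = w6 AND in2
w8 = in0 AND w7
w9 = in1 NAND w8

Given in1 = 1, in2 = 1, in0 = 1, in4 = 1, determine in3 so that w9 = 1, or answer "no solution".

w9 = in1 NAND w8 must be 1, so at least one of in1, w8 is 0.
Check with in1 = 1, in2 = 1, in0 = 1, in4 = 1 and in3=0:
w1 = in3 AND in4 = 0 AND 1 = 0
w2 = NOT w1 = NOT 0 = 1
w3 = NOT w2 = NOT 1 = 0
w4 = NOT w3 = NOT 0 = 1
w5 = NOT w4 = NOT 1 = 0
w6 = w5 OR w3 = 0 OR 0 = 0
w7 = w6 AND in2 = 0 AND 1 = 0
w8 = in0 AND w7 = 1 AND 0 = 0
w9 = in1 NAND w8 = 1 NAND 0 = 1
So w9 = 1.

in3=0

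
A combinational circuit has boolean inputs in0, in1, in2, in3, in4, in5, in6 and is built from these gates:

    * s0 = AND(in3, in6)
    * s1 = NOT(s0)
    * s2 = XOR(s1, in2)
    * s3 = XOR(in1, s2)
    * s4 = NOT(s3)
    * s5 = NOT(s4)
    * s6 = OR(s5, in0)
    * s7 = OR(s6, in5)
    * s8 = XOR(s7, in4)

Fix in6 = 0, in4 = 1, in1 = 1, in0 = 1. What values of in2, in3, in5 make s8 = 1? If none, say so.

no solution exists

With in6 = 0, in4 = 1, in1 = 1, in0 = 1 fixed, none of the 8 settings of in2, in3, in5 give s8 = 1.
For example, with in2=0, in3=1, in5=1:
s0 = AND(in3, in6) = AND(1, 0) = 0
s1 = NOT(s0) = NOT 0 = 1
s2 = XOR(s1, in2) = XOR(1, 0) = 1
s3 = XOR(in1, s2) = XOR(1, 1) = 0
s4 = NOT(s3) = NOT 0 = 1
s5 = NOT(s4) = NOT 1 = 0
s6 = OR(s5, in0) = OR(0, 1) = 1
s7 = OR(s6, in5) = OR(1, 1) = 1
s8 = XOR(s7, in4) = XOR(1, 1) = 0
giving s8 = 0 ≠ 1.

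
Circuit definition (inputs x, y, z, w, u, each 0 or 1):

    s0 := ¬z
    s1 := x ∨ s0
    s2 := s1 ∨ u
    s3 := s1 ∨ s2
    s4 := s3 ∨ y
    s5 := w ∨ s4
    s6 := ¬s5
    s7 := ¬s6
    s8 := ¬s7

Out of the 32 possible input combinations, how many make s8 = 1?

s8 = ¬s7 must be 1, so s7 = 0.
s7 = ¬s6 must be 0, so s6 = 1.
Satisfying assignments:
  x=0, y=0, z=1, w=0, u=0

1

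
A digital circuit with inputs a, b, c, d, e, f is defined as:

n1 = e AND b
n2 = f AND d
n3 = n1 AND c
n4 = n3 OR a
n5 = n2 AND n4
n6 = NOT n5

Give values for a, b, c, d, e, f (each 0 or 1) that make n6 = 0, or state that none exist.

a=1, b=0, c=0, d=1, e=1, f=1

n6 = NOT n5 must be 0, so n5 = 1.
Check with a=1, b=0, c=0, d=1, e=1, f=1:
n1 = e AND b = 1 AND 0 = 0
n2 = f AND d = 1 AND 1 = 1
n3 = n1 AND c = 0 AND 0 = 0
n4 = n3 OR a = 0 OR 1 = 1
n5 = n2 AND n4 = 1 AND 1 = 1
n6 = NOT n5 = NOT 1 = 0
So n6 = 0 as required.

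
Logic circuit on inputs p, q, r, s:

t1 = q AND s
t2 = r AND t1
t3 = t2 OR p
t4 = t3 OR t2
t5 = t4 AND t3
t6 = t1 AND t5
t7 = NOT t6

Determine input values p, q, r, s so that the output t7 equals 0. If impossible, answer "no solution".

t7 = NOT t6 must be 0, so t6 = 1.
t6 = t1 AND t5 must be 1, so both t1 = 1 and t5 = 1.
Check with p=0 q=1 r=1 s=1:
t1 = q AND s = 1 AND 1 = 1
t2 = r AND t1 = 1 AND 1 = 1
t3 = t2 OR p = 1 OR 0 = 1
t4 = t3 OR t2 = 1 OR 1 = 1
t5 = t4 AND t3 = 1 AND 1 = 1
t6 = t1 AND t5 = 1 AND 1 = 1
t7 = NOT t6 = NOT 1 = 0
So t7 = 0 as required.

p=0 q=1 r=1 s=1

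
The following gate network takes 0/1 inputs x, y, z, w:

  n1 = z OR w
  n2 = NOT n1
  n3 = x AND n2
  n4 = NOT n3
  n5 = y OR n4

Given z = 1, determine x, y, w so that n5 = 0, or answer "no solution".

With z = 1 fixed, none of the 8 settings of x, y, w give n5 = 0.
For example, with x=1, y=0, w=0:
n1 = z OR w = 1 OR 0 = 1
n2 = NOT n1 = NOT 1 = 0
n3 = x AND n2 = 1 AND 0 = 0
n4 = NOT n3 = NOT 0 = 1
n5 = y OR n4 = 0 OR 1 = 1
giving n5 = 1 ≠ 0.

no solution exists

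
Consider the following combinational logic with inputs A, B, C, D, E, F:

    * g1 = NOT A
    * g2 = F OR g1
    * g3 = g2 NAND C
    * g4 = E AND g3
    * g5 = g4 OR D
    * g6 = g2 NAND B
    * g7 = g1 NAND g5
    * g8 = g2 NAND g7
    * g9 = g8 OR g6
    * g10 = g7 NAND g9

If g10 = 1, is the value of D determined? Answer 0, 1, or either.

either

Both values of D occur among assignments with g10 = 1:
  D=0: A=0, B=0, C=0, D=0, E=1, F=0
  D=1: A=0, B=0, C=0, D=1, E=0, F=0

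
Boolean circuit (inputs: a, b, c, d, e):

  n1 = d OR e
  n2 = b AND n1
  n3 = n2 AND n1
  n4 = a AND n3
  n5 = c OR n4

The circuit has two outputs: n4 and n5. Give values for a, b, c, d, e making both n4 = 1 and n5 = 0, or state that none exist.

Across all 32 input combinations, none give both n4 = 1 and n5 = 0.

no solution exists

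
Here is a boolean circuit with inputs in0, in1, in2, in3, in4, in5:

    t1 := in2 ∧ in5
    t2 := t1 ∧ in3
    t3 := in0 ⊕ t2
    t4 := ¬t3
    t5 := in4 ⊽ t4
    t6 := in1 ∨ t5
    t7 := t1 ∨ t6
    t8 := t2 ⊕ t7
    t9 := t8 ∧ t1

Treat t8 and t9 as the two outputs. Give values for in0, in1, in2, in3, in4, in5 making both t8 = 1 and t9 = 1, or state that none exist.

in0=0 in1=0 in2=1 in3=0 in4=0 in5=1

Check with in0=0 in1=0 in2=1 in3=0 in4=0 in5=1:
t1 = in2 ∧ in5 = 1 ∧ 1 = 1
t2 = t1 ∧ in3 = 1 ∧ 0 = 0
t3 = in0 ⊕ t2 = 0 ⊕ 0 = 0
t4 = ¬t3 = ¬0 = 1
t5 = in4 ⊽ t4 = 0 ⊽ 1 = 0
t6 = in1 ∨ t5 = 0 ∨ 0 = 0
t7 = t1 ∨ t6 = 1 ∨ 0 = 1
t8 = t2 ⊕ t7 = 0 ⊕ 1 = 1
t9 = t8 ∧ t1 = 1 ∧ 1 = 1
So t8 = 1 and t9 = 1.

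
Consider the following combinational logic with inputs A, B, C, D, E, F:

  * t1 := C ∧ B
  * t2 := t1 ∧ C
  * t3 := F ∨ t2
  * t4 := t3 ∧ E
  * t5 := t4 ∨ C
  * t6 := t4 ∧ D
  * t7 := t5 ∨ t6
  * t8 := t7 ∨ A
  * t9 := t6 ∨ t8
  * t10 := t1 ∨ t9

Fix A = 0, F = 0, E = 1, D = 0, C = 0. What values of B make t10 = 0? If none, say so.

Check with A = 0, F = 0, E = 1, D = 0, C = 0 and B=0:
t1 = C ∧ B = 0 ∧ 0 = 0
t2 = t1 ∧ C = 0 ∧ 0 = 0
t3 = F ∨ t2 = 0 ∨ 0 = 0
t4 = t3 ∧ E = 0 ∧ 1 = 0
t5 = t4 ∨ C = 0 ∨ 0 = 0
t6 = t4 ∧ D = 0 ∧ 0 = 0
t7 = t5 ∨ t6 = 0 ∨ 0 = 0
t8 = t7 ∨ A = 0 ∨ 0 = 0
t9 = t6 ∨ t8 = 0 ∨ 0 = 0
t10 = t1 ∨ t9 = 0 ∨ 0 = 0
So t10 = 0.

B=0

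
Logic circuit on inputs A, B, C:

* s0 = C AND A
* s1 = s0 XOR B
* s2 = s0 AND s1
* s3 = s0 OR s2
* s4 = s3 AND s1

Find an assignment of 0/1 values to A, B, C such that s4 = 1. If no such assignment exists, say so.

s4 = s3 AND s1 must be 1, so both s3 = 1 and s1 = 1.
s3 = s0 OR s2 must be 1, so at least one of s0, s2 is 1.
Check with A=1, B=0, C=1:
s0 = C AND A = 1 AND 1 = 1
s1 = s0 XOR B = 1 XOR 0 = 1
s2 = s0 AND s1 = 1 AND 1 = 1
s3 = s0 OR s2 = 1 OR 1 = 1
s4 = s3 AND s1 = 1 AND 1 = 1
So s4 = 1 as required.

A=1, B=0, C=1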